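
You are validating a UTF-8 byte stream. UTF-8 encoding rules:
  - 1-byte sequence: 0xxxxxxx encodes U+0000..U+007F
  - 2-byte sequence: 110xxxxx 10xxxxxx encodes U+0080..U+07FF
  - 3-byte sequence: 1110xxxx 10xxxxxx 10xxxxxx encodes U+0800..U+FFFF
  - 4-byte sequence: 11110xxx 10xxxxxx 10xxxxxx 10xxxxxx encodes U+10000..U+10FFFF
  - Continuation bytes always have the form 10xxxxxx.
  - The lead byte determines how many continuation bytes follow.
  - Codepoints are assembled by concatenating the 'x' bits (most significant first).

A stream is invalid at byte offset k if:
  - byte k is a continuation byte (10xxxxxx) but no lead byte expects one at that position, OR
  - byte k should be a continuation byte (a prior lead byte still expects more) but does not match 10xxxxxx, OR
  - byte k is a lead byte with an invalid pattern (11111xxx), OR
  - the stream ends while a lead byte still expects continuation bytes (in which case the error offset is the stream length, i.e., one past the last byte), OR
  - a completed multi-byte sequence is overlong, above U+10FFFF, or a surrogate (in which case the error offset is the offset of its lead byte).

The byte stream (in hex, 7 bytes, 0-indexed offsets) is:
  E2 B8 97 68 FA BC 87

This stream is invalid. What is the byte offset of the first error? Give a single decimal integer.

Byte[0]=E2: 3-byte lead, need 2 cont bytes. acc=0x2
Byte[1]=B8: continuation. acc=(acc<<6)|0x38=0xB8
Byte[2]=97: continuation. acc=(acc<<6)|0x17=0x2E17
Completed: cp=U+2E17 (starts at byte 0)
Byte[3]=68: 1-byte ASCII. cp=U+0068
Byte[4]=FA: INVALID lead byte (not 0xxx/110x/1110/11110)

Answer: 4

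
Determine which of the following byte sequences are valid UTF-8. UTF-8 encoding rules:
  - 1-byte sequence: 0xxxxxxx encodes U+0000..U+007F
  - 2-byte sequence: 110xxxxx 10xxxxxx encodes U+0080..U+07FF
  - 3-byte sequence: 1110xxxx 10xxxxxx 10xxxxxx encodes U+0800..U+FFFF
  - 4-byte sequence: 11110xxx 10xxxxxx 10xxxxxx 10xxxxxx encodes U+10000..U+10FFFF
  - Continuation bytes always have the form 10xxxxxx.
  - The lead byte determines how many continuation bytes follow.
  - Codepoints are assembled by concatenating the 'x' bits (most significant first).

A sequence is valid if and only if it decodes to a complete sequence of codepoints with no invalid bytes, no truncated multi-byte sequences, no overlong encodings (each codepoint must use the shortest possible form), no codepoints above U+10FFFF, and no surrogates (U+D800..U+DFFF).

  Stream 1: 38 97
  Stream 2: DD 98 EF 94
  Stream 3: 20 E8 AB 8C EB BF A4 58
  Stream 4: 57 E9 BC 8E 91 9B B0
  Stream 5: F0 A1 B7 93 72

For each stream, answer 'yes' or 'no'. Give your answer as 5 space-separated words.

Stream 1: error at byte offset 1. INVALID
Stream 2: error at byte offset 4. INVALID
Stream 3: decodes cleanly. VALID
Stream 4: error at byte offset 4. INVALID
Stream 5: decodes cleanly. VALID

Answer: no no yes no yes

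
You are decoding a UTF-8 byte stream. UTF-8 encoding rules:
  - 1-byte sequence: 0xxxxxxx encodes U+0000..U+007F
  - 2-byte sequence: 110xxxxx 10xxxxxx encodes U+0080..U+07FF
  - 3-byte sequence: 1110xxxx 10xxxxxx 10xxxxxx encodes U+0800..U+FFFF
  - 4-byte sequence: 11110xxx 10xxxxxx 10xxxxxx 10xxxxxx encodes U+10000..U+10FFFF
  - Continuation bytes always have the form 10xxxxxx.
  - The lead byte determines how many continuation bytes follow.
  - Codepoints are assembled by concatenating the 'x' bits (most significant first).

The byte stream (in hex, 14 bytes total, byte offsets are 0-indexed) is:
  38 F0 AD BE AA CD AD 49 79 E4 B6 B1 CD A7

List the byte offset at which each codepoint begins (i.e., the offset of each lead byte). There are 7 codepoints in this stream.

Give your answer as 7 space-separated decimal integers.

Byte[0]=38: 1-byte ASCII. cp=U+0038
Byte[1]=F0: 4-byte lead, need 3 cont bytes. acc=0x0
Byte[2]=AD: continuation. acc=(acc<<6)|0x2D=0x2D
Byte[3]=BE: continuation. acc=(acc<<6)|0x3E=0xB7E
Byte[4]=AA: continuation. acc=(acc<<6)|0x2A=0x2DFAA
Completed: cp=U+2DFAA (starts at byte 1)
Byte[5]=CD: 2-byte lead, need 1 cont bytes. acc=0xD
Byte[6]=AD: continuation. acc=(acc<<6)|0x2D=0x36D
Completed: cp=U+036D (starts at byte 5)
Byte[7]=49: 1-byte ASCII. cp=U+0049
Byte[8]=79: 1-byte ASCII. cp=U+0079
Byte[9]=E4: 3-byte lead, need 2 cont bytes. acc=0x4
Byte[10]=B6: continuation. acc=(acc<<6)|0x36=0x136
Byte[11]=B1: continuation. acc=(acc<<6)|0x31=0x4DB1
Completed: cp=U+4DB1 (starts at byte 9)
Byte[12]=CD: 2-byte lead, need 1 cont bytes. acc=0xD
Byte[13]=A7: continuation. acc=(acc<<6)|0x27=0x367
Completed: cp=U+0367 (starts at byte 12)

Answer: 0 1 5 7 8 9 12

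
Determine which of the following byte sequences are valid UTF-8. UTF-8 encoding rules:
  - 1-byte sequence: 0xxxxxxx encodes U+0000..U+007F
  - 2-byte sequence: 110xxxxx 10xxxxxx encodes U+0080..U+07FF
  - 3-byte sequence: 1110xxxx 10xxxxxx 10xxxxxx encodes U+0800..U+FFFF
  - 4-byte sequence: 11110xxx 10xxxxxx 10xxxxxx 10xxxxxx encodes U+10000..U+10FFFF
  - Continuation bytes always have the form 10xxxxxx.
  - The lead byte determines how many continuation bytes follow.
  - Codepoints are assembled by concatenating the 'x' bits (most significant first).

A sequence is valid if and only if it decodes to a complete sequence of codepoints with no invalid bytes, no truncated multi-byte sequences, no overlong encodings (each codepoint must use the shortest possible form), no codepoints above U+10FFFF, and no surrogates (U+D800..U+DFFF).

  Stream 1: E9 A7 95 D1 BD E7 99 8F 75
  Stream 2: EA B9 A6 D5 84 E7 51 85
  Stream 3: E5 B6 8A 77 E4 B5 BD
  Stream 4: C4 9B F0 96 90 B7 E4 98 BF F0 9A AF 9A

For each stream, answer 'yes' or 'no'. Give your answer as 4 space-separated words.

Answer: yes no yes yes

Derivation:
Stream 1: decodes cleanly. VALID
Stream 2: error at byte offset 6. INVALID
Stream 3: decodes cleanly. VALID
Stream 4: decodes cleanly. VALID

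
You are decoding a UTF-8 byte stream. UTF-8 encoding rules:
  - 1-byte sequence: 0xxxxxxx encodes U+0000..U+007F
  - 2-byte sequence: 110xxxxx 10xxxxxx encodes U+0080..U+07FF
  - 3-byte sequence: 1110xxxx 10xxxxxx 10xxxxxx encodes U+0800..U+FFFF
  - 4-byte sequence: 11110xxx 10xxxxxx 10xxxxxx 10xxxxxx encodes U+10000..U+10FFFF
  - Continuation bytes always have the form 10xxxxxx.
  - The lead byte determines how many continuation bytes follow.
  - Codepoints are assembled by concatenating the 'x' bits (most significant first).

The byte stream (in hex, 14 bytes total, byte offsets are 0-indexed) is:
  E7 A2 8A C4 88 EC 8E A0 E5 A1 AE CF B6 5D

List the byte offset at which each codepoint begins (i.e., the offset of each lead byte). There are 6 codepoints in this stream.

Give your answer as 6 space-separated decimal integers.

Answer: 0 3 5 8 11 13

Derivation:
Byte[0]=E7: 3-byte lead, need 2 cont bytes. acc=0x7
Byte[1]=A2: continuation. acc=(acc<<6)|0x22=0x1E2
Byte[2]=8A: continuation. acc=(acc<<6)|0x0A=0x788A
Completed: cp=U+788A (starts at byte 0)
Byte[3]=C4: 2-byte lead, need 1 cont bytes. acc=0x4
Byte[4]=88: continuation. acc=(acc<<6)|0x08=0x108
Completed: cp=U+0108 (starts at byte 3)
Byte[5]=EC: 3-byte lead, need 2 cont bytes. acc=0xC
Byte[6]=8E: continuation. acc=(acc<<6)|0x0E=0x30E
Byte[7]=A0: continuation. acc=(acc<<6)|0x20=0xC3A0
Completed: cp=U+C3A0 (starts at byte 5)
Byte[8]=E5: 3-byte lead, need 2 cont bytes. acc=0x5
Byte[9]=A1: continuation. acc=(acc<<6)|0x21=0x161
Byte[10]=AE: continuation. acc=(acc<<6)|0x2E=0x586E
Completed: cp=U+586E (starts at byte 8)
Byte[11]=CF: 2-byte lead, need 1 cont bytes. acc=0xF
Byte[12]=B6: continuation. acc=(acc<<6)|0x36=0x3F6
Completed: cp=U+03F6 (starts at byte 11)
Byte[13]=5D: 1-byte ASCII. cp=U+005D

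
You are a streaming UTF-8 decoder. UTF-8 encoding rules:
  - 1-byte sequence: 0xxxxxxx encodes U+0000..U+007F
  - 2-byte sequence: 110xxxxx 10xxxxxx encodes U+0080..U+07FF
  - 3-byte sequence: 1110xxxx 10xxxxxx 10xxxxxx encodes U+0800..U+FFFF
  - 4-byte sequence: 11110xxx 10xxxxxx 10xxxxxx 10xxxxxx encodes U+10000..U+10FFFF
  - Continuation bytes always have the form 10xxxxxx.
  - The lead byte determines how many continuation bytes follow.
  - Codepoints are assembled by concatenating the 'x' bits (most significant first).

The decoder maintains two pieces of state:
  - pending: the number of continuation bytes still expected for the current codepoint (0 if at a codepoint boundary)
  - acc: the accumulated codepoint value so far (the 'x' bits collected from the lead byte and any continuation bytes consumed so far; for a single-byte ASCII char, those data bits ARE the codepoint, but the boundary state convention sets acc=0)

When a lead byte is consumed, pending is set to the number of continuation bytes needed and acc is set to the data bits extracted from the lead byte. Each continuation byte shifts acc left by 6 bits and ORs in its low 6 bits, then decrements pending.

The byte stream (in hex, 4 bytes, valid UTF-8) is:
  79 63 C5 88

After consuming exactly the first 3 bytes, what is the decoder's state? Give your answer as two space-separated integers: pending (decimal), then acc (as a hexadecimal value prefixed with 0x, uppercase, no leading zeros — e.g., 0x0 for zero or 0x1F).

Byte[0]=79: 1-byte. pending=0, acc=0x0
Byte[1]=63: 1-byte. pending=0, acc=0x0
Byte[2]=C5: 2-byte lead. pending=1, acc=0x5

Answer: 1 0x5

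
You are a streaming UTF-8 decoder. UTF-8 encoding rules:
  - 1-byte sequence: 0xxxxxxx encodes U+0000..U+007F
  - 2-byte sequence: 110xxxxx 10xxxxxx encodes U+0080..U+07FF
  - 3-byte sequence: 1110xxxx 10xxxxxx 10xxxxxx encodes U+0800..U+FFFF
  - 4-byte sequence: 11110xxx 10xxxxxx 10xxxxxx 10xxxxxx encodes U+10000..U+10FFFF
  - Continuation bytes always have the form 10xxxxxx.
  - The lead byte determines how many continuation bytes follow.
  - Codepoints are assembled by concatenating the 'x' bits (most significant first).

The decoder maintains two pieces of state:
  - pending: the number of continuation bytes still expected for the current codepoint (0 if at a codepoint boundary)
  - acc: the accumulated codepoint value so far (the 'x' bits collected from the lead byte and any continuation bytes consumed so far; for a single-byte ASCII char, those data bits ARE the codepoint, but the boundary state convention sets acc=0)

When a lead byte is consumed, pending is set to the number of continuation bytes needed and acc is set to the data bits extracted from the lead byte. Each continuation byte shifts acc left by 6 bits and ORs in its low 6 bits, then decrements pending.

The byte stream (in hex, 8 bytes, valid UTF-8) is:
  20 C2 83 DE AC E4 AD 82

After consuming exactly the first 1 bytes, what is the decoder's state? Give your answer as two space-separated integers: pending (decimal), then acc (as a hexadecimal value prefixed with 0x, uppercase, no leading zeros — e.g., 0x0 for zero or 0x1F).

Answer: 0 0x0

Derivation:
Byte[0]=20: 1-byte. pending=0, acc=0x0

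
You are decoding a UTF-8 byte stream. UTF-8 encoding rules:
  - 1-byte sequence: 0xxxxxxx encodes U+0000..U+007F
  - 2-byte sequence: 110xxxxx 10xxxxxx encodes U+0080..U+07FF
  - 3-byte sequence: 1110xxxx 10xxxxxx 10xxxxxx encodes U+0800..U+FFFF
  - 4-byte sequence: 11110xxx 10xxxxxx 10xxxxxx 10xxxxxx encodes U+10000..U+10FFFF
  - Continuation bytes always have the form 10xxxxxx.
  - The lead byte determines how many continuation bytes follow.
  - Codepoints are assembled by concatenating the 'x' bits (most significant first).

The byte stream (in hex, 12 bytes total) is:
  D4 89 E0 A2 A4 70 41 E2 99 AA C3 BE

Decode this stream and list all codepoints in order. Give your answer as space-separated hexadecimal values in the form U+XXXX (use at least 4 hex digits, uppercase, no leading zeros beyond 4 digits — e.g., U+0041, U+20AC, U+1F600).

Byte[0]=D4: 2-byte lead, need 1 cont bytes. acc=0x14
Byte[1]=89: continuation. acc=(acc<<6)|0x09=0x509
Completed: cp=U+0509 (starts at byte 0)
Byte[2]=E0: 3-byte lead, need 2 cont bytes. acc=0x0
Byte[3]=A2: continuation. acc=(acc<<6)|0x22=0x22
Byte[4]=A4: continuation. acc=(acc<<6)|0x24=0x8A4
Completed: cp=U+08A4 (starts at byte 2)
Byte[5]=70: 1-byte ASCII. cp=U+0070
Byte[6]=41: 1-byte ASCII. cp=U+0041
Byte[7]=E2: 3-byte lead, need 2 cont bytes. acc=0x2
Byte[8]=99: continuation. acc=(acc<<6)|0x19=0x99
Byte[9]=AA: continuation. acc=(acc<<6)|0x2A=0x266A
Completed: cp=U+266A (starts at byte 7)
Byte[10]=C3: 2-byte lead, need 1 cont bytes. acc=0x3
Byte[11]=BE: continuation. acc=(acc<<6)|0x3E=0xFE
Completed: cp=U+00FE (starts at byte 10)

Answer: U+0509 U+08A4 U+0070 U+0041 U+266A U+00FE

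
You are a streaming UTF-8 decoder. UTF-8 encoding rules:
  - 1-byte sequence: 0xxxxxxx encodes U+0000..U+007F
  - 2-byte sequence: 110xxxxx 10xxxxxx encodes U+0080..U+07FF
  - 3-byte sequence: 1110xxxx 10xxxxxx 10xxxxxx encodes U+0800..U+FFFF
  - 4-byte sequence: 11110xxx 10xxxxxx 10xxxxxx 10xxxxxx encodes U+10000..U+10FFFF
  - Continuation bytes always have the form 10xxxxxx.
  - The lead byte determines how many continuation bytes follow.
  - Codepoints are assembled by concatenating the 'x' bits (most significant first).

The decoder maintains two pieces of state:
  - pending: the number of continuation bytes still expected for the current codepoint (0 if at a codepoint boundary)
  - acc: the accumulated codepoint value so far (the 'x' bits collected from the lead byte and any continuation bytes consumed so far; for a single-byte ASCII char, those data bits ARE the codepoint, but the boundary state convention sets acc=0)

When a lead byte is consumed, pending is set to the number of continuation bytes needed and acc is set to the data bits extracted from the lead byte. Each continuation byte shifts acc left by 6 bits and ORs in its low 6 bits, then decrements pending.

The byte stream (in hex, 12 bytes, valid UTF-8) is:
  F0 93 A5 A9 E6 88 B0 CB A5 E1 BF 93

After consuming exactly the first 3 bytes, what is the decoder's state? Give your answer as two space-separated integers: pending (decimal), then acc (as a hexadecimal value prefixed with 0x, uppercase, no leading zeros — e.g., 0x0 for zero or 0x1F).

Byte[0]=F0: 4-byte lead. pending=3, acc=0x0
Byte[1]=93: continuation. acc=(acc<<6)|0x13=0x13, pending=2
Byte[2]=A5: continuation. acc=(acc<<6)|0x25=0x4E5, pending=1

Answer: 1 0x4E5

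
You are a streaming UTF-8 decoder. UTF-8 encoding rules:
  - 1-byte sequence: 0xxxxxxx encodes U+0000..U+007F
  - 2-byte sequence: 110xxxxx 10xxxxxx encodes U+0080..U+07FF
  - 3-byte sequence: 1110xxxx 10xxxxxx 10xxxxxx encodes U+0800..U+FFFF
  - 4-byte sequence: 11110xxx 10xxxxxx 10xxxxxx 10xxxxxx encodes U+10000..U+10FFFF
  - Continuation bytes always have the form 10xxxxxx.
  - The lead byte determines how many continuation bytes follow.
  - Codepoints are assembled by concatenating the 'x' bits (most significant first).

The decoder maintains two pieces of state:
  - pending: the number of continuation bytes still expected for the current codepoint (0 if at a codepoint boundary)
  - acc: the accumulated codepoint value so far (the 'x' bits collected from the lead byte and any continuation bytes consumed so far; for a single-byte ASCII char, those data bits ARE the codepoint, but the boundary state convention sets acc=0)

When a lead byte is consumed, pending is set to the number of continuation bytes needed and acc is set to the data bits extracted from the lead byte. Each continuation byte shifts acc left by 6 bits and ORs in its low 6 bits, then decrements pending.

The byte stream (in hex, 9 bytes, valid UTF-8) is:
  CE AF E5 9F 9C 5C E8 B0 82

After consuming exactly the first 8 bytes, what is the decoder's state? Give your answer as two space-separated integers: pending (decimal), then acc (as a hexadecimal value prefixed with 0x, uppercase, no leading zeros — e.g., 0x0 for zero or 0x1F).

Byte[0]=CE: 2-byte lead. pending=1, acc=0xE
Byte[1]=AF: continuation. acc=(acc<<6)|0x2F=0x3AF, pending=0
Byte[2]=E5: 3-byte lead. pending=2, acc=0x5
Byte[3]=9F: continuation. acc=(acc<<6)|0x1F=0x15F, pending=1
Byte[4]=9C: continuation. acc=(acc<<6)|0x1C=0x57DC, pending=0
Byte[5]=5C: 1-byte. pending=0, acc=0x0
Byte[6]=E8: 3-byte lead. pending=2, acc=0x8
Byte[7]=B0: continuation. acc=(acc<<6)|0x30=0x230, pending=1

Answer: 1 0x230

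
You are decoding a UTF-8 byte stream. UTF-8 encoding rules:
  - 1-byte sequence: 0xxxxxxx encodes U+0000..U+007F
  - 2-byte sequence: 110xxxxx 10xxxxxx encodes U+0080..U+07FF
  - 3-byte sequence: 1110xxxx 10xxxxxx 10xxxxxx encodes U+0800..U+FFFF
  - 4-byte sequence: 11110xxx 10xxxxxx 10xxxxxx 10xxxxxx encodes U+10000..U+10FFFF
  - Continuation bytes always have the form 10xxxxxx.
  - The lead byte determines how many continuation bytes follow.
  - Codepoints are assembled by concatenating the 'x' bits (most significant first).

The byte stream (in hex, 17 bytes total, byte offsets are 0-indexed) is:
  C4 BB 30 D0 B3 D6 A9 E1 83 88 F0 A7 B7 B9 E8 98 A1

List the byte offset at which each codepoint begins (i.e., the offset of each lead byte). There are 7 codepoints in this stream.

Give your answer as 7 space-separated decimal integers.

Byte[0]=C4: 2-byte lead, need 1 cont bytes. acc=0x4
Byte[1]=BB: continuation. acc=(acc<<6)|0x3B=0x13B
Completed: cp=U+013B (starts at byte 0)
Byte[2]=30: 1-byte ASCII. cp=U+0030
Byte[3]=D0: 2-byte lead, need 1 cont bytes. acc=0x10
Byte[4]=B3: continuation. acc=(acc<<6)|0x33=0x433
Completed: cp=U+0433 (starts at byte 3)
Byte[5]=D6: 2-byte lead, need 1 cont bytes. acc=0x16
Byte[6]=A9: continuation. acc=(acc<<6)|0x29=0x5A9
Completed: cp=U+05A9 (starts at byte 5)
Byte[7]=E1: 3-byte lead, need 2 cont bytes. acc=0x1
Byte[8]=83: continuation. acc=(acc<<6)|0x03=0x43
Byte[9]=88: continuation. acc=(acc<<6)|0x08=0x10C8
Completed: cp=U+10C8 (starts at byte 7)
Byte[10]=F0: 4-byte lead, need 3 cont bytes. acc=0x0
Byte[11]=A7: continuation. acc=(acc<<6)|0x27=0x27
Byte[12]=B7: continuation. acc=(acc<<6)|0x37=0x9F7
Byte[13]=B9: continuation. acc=(acc<<6)|0x39=0x27DF9
Completed: cp=U+27DF9 (starts at byte 10)
Byte[14]=E8: 3-byte lead, need 2 cont bytes. acc=0x8
Byte[15]=98: continuation. acc=(acc<<6)|0x18=0x218
Byte[16]=A1: continuation. acc=(acc<<6)|0x21=0x8621
Completed: cp=U+8621 (starts at byte 14)

Answer: 0 2 3 5 7 10 14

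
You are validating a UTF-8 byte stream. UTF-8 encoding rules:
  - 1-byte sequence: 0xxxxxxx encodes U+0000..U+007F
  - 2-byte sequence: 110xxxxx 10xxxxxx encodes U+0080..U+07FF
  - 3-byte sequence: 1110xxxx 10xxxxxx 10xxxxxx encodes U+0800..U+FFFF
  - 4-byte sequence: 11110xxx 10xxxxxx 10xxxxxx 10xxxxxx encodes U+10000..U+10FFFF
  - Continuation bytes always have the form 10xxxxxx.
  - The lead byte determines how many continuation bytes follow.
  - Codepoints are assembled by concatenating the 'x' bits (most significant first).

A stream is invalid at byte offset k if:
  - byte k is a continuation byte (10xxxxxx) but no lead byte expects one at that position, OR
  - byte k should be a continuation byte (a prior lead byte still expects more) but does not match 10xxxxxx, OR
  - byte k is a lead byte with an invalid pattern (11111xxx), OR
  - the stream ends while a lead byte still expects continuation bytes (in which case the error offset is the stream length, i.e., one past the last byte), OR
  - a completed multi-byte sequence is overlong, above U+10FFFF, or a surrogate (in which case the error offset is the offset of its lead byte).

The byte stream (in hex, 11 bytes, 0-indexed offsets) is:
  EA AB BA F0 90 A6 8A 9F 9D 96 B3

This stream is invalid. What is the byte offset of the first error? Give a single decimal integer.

Byte[0]=EA: 3-byte lead, need 2 cont bytes. acc=0xA
Byte[1]=AB: continuation. acc=(acc<<6)|0x2B=0x2AB
Byte[2]=BA: continuation. acc=(acc<<6)|0x3A=0xAAFA
Completed: cp=U+AAFA (starts at byte 0)
Byte[3]=F0: 4-byte lead, need 3 cont bytes. acc=0x0
Byte[4]=90: continuation. acc=(acc<<6)|0x10=0x10
Byte[5]=A6: continuation. acc=(acc<<6)|0x26=0x426
Byte[6]=8A: continuation. acc=(acc<<6)|0x0A=0x1098A
Completed: cp=U+1098A (starts at byte 3)
Byte[7]=9F: INVALID lead byte (not 0xxx/110x/1110/11110)

Answer: 7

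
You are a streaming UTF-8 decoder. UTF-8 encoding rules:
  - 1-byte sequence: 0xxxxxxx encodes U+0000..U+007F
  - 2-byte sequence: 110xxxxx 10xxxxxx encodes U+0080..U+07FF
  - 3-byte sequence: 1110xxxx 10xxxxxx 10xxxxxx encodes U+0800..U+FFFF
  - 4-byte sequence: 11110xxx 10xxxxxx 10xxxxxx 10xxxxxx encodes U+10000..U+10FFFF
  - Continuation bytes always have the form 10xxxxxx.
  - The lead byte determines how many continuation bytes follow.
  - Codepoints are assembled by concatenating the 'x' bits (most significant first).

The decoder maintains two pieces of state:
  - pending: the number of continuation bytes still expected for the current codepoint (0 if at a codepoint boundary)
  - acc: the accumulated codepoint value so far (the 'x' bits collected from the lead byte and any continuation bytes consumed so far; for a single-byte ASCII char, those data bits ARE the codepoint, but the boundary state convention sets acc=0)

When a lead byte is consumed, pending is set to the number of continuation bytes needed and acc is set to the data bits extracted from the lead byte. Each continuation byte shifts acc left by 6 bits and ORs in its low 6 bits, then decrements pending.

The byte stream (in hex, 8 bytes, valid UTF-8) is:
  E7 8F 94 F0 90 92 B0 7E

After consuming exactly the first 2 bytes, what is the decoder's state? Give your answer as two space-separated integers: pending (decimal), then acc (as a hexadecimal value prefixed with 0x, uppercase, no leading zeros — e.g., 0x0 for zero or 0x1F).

Answer: 1 0x1CF

Derivation:
Byte[0]=E7: 3-byte lead. pending=2, acc=0x7
Byte[1]=8F: continuation. acc=(acc<<6)|0x0F=0x1CF, pending=1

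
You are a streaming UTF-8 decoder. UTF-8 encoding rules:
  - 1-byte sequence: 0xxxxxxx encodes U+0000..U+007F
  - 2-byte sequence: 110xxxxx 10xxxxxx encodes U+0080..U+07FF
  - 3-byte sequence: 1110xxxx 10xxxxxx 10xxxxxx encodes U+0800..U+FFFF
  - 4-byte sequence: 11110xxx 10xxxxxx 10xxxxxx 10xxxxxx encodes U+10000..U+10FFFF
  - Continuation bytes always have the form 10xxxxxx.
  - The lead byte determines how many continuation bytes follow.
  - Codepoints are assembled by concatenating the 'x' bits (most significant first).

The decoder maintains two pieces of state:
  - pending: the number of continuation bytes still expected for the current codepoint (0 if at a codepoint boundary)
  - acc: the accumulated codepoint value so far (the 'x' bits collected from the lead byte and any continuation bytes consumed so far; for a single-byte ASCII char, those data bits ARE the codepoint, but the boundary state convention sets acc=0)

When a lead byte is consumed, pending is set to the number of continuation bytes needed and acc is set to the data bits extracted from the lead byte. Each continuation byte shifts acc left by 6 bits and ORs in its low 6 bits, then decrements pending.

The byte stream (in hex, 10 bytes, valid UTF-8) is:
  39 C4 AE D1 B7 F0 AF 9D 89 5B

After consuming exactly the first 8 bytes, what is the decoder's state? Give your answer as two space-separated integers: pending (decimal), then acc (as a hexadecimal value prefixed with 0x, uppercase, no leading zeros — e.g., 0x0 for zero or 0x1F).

Byte[0]=39: 1-byte. pending=0, acc=0x0
Byte[1]=C4: 2-byte lead. pending=1, acc=0x4
Byte[2]=AE: continuation. acc=(acc<<6)|0x2E=0x12E, pending=0
Byte[3]=D1: 2-byte lead. pending=1, acc=0x11
Byte[4]=B7: continuation. acc=(acc<<6)|0x37=0x477, pending=0
Byte[5]=F0: 4-byte lead. pending=3, acc=0x0
Byte[6]=AF: continuation. acc=(acc<<6)|0x2F=0x2F, pending=2
Byte[7]=9D: continuation. acc=(acc<<6)|0x1D=0xBDD, pending=1

Answer: 1 0xBDD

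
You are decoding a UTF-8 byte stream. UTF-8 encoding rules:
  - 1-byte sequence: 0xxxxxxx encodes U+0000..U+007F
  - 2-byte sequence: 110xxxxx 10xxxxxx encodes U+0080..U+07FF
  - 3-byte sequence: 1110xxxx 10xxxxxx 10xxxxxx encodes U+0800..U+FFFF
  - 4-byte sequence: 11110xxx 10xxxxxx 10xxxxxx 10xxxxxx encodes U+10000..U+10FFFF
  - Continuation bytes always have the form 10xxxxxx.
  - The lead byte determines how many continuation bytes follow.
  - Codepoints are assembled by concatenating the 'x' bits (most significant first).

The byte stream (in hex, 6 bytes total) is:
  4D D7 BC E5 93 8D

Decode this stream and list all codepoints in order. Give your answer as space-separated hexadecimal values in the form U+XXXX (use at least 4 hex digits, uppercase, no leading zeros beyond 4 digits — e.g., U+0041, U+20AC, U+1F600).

Answer: U+004D U+05FC U+54CD

Derivation:
Byte[0]=4D: 1-byte ASCII. cp=U+004D
Byte[1]=D7: 2-byte lead, need 1 cont bytes. acc=0x17
Byte[2]=BC: continuation. acc=(acc<<6)|0x3C=0x5FC
Completed: cp=U+05FC (starts at byte 1)
Byte[3]=E5: 3-byte lead, need 2 cont bytes. acc=0x5
Byte[4]=93: continuation. acc=(acc<<6)|0x13=0x153
Byte[5]=8D: continuation. acc=(acc<<6)|0x0D=0x54CD
Completed: cp=U+54CD (starts at byte 3)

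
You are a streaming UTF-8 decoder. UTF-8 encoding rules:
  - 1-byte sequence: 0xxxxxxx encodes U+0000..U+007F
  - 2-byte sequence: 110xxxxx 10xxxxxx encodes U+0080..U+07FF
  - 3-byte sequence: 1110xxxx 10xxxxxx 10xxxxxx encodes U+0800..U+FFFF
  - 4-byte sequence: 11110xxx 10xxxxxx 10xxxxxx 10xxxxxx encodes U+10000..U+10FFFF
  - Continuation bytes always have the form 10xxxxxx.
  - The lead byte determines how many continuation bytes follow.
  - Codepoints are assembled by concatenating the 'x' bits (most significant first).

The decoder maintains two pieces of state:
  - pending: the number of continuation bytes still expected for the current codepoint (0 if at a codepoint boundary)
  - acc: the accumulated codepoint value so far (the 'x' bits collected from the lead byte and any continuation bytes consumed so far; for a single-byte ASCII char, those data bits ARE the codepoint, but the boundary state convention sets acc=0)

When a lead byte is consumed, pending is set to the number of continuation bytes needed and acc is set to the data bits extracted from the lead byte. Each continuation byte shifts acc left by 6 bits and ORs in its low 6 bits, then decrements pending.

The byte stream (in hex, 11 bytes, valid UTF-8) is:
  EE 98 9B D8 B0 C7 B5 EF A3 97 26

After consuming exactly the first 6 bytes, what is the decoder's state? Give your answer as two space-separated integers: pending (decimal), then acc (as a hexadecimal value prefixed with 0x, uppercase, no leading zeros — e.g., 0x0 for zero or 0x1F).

Byte[0]=EE: 3-byte lead. pending=2, acc=0xE
Byte[1]=98: continuation. acc=(acc<<6)|0x18=0x398, pending=1
Byte[2]=9B: continuation. acc=(acc<<6)|0x1B=0xE61B, pending=0
Byte[3]=D8: 2-byte lead. pending=1, acc=0x18
Byte[4]=B0: continuation. acc=(acc<<6)|0x30=0x630, pending=0
Byte[5]=C7: 2-byte lead. pending=1, acc=0x7

Answer: 1 0x7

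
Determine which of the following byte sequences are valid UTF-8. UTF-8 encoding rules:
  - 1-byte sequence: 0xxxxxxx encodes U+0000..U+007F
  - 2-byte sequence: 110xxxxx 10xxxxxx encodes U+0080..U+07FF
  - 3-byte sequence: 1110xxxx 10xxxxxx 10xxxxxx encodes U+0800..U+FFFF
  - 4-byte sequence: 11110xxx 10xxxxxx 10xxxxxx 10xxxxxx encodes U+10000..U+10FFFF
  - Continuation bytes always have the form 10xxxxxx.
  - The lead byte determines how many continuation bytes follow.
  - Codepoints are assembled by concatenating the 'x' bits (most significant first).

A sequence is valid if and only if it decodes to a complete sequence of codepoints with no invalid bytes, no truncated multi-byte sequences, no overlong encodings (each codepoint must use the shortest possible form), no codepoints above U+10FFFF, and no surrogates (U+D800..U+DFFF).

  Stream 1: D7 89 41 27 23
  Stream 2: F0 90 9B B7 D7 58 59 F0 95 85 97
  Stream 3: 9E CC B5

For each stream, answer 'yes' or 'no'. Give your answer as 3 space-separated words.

Answer: yes no no

Derivation:
Stream 1: decodes cleanly. VALID
Stream 2: error at byte offset 5. INVALID
Stream 3: error at byte offset 0. INVALID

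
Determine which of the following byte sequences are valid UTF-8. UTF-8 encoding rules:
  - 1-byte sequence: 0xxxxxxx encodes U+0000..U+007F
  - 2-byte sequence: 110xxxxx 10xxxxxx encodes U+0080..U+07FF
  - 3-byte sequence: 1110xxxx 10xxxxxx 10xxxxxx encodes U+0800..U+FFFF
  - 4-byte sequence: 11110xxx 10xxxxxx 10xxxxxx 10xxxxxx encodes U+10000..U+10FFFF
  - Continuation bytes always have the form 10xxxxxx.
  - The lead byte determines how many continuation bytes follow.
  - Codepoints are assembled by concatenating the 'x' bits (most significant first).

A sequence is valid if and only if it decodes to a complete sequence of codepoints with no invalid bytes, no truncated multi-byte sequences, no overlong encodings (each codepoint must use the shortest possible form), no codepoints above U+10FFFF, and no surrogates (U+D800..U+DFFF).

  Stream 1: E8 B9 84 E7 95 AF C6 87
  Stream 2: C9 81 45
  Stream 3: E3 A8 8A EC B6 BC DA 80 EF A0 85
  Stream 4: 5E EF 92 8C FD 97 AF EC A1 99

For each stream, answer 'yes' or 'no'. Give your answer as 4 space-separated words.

Answer: yes yes yes no

Derivation:
Stream 1: decodes cleanly. VALID
Stream 2: decodes cleanly. VALID
Stream 3: decodes cleanly. VALID
Stream 4: error at byte offset 4. INVALID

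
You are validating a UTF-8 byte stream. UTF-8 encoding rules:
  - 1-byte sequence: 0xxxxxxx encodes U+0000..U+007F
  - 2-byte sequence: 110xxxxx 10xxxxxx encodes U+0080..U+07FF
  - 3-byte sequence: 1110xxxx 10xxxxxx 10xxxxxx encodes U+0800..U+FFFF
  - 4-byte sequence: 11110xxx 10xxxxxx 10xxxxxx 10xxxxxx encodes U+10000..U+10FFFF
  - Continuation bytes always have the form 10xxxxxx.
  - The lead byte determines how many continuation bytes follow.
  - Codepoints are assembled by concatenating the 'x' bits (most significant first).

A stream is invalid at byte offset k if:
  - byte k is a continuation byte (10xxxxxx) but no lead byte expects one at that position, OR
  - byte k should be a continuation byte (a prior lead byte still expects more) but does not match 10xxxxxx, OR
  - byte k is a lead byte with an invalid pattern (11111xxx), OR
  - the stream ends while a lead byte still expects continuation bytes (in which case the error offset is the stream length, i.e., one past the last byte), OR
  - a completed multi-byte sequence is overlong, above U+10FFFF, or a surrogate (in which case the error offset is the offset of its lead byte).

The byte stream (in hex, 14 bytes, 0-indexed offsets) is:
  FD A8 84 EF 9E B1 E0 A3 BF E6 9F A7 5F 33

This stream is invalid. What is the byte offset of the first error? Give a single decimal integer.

Byte[0]=FD: INVALID lead byte (not 0xxx/110x/1110/11110)

Answer: 0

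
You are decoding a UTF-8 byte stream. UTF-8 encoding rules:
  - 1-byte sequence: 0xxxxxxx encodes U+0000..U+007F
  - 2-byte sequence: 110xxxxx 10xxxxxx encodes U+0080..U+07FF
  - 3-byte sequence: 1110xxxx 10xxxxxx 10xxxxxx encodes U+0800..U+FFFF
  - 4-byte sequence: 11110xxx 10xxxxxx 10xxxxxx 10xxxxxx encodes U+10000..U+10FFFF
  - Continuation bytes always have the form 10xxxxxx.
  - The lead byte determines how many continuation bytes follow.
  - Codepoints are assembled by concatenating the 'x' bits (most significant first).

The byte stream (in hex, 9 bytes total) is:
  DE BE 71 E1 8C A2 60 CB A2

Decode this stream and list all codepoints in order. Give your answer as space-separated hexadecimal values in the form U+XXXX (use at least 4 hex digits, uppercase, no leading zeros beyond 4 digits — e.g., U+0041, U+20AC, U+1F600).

Byte[0]=DE: 2-byte lead, need 1 cont bytes. acc=0x1E
Byte[1]=BE: continuation. acc=(acc<<6)|0x3E=0x7BE
Completed: cp=U+07BE (starts at byte 0)
Byte[2]=71: 1-byte ASCII. cp=U+0071
Byte[3]=E1: 3-byte lead, need 2 cont bytes. acc=0x1
Byte[4]=8C: continuation. acc=(acc<<6)|0x0C=0x4C
Byte[5]=A2: continuation. acc=(acc<<6)|0x22=0x1322
Completed: cp=U+1322 (starts at byte 3)
Byte[6]=60: 1-byte ASCII. cp=U+0060
Byte[7]=CB: 2-byte lead, need 1 cont bytes. acc=0xB
Byte[8]=A2: continuation. acc=(acc<<6)|0x22=0x2E2
Completed: cp=U+02E2 (starts at byte 7)

Answer: U+07BE U+0071 U+1322 U+0060 U+02E2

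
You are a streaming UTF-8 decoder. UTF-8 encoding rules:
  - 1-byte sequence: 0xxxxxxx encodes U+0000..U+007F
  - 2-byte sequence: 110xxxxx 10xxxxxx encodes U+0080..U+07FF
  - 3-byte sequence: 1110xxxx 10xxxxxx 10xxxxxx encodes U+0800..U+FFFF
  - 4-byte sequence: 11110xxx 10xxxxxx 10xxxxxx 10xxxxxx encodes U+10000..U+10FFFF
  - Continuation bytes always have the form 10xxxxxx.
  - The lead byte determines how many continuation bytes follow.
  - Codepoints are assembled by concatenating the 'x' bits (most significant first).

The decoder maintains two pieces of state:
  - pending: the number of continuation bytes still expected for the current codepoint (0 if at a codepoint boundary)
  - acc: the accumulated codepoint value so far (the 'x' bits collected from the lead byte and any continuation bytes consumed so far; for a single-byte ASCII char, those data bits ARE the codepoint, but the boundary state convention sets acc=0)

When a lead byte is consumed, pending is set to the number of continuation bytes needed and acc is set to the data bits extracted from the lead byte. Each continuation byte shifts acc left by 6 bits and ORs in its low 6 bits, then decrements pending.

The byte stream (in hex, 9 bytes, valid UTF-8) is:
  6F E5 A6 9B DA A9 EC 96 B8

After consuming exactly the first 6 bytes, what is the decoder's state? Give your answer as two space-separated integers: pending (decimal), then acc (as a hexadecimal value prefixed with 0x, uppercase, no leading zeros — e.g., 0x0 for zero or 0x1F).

Answer: 0 0x6A9

Derivation:
Byte[0]=6F: 1-byte. pending=0, acc=0x0
Byte[1]=E5: 3-byte lead. pending=2, acc=0x5
Byte[2]=A6: continuation. acc=(acc<<6)|0x26=0x166, pending=1
Byte[3]=9B: continuation. acc=(acc<<6)|0x1B=0x599B, pending=0
Byte[4]=DA: 2-byte lead. pending=1, acc=0x1A
Byte[5]=A9: continuation. acc=(acc<<6)|0x29=0x6A9, pending=0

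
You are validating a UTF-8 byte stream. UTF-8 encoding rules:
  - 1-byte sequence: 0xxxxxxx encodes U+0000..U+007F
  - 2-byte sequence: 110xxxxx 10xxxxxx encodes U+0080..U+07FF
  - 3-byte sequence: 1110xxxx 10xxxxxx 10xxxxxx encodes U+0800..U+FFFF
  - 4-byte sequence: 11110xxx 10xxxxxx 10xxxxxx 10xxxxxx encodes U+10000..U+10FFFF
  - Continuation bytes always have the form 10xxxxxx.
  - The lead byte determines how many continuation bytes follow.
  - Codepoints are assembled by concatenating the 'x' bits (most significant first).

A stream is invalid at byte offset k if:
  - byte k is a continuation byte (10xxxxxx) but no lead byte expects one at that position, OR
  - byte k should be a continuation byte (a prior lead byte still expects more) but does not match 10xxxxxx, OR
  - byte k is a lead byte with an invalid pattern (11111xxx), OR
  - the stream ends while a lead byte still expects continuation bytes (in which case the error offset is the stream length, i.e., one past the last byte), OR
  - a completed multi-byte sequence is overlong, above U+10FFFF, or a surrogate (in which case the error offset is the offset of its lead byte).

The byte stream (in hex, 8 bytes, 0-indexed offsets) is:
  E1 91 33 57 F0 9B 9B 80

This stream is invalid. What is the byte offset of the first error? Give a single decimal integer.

Answer: 2

Derivation:
Byte[0]=E1: 3-byte lead, need 2 cont bytes. acc=0x1
Byte[1]=91: continuation. acc=(acc<<6)|0x11=0x51
Byte[2]=33: expected 10xxxxxx continuation. INVALID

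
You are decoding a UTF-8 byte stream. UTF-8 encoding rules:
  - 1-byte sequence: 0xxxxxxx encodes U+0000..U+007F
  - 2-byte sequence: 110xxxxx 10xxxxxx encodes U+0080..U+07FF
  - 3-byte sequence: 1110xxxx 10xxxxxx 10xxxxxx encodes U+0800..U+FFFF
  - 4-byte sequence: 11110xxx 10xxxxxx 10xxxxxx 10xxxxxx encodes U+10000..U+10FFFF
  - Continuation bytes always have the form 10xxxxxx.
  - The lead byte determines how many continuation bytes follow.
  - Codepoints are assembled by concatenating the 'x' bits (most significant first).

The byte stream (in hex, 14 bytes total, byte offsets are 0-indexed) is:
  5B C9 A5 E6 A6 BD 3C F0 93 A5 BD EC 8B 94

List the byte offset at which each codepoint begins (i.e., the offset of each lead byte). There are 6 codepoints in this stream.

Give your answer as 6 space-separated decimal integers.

Answer: 0 1 3 6 7 11

Derivation:
Byte[0]=5B: 1-byte ASCII. cp=U+005B
Byte[1]=C9: 2-byte lead, need 1 cont bytes. acc=0x9
Byte[2]=A5: continuation. acc=(acc<<6)|0x25=0x265
Completed: cp=U+0265 (starts at byte 1)
Byte[3]=E6: 3-byte lead, need 2 cont bytes. acc=0x6
Byte[4]=A6: continuation. acc=(acc<<6)|0x26=0x1A6
Byte[5]=BD: continuation. acc=(acc<<6)|0x3D=0x69BD
Completed: cp=U+69BD (starts at byte 3)
Byte[6]=3C: 1-byte ASCII. cp=U+003C
Byte[7]=F0: 4-byte lead, need 3 cont bytes. acc=0x0
Byte[8]=93: continuation. acc=(acc<<6)|0x13=0x13
Byte[9]=A5: continuation. acc=(acc<<6)|0x25=0x4E5
Byte[10]=BD: continuation. acc=(acc<<6)|0x3D=0x1397D
Completed: cp=U+1397D (starts at byte 7)
Byte[11]=EC: 3-byte lead, need 2 cont bytes. acc=0xC
Byte[12]=8B: continuation. acc=(acc<<6)|0x0B=0x30B
Byte[13]=94: continuation. acc=(acc<<6)|0x14=0xC2D4
Completed: cp=U+C2D4 (starts at byte 11)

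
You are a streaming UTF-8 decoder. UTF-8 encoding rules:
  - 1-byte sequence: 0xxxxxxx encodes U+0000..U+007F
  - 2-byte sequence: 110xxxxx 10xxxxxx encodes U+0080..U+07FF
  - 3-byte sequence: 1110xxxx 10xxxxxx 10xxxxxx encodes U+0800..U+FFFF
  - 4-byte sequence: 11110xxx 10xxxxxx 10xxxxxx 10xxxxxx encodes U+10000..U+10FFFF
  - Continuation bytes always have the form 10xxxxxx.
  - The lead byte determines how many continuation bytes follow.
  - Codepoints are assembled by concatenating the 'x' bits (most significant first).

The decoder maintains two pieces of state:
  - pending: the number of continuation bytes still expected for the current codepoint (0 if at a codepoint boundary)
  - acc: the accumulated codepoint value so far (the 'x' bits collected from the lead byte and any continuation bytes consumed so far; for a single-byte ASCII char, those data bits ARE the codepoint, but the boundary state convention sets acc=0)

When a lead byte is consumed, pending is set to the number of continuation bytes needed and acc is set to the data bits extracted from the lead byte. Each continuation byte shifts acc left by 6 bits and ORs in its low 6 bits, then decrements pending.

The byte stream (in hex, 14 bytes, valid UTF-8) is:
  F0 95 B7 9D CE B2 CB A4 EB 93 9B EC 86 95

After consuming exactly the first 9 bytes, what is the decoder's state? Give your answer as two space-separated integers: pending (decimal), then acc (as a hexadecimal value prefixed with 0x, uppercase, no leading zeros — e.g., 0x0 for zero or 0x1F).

Answer: 2 0xB

Derivation:
Byte[0]=F0: 4-byte lead. pending=3, acc=0x0
Byte[1]=95: continuation. acc=(acc<<6)|0x15=0x15, pending=2
Byte[2]=B7: continuation. acc=(acc<<6)|0x37=0x577, pending=1
Byte[3]=9D: continuation. acc=(acc<<6)|0x1D=0x15DDD, pending=0
Byte[4]=CE: 2-byte lead. pending=1, acc=0xE
Byte[5]=B2: continuation. acc=(acc<<6)|0x32=0x3B2, pending=0
Byte[6]=CB: 2-byte lead. pending=1, acc=0xB
Byte[7]=A4: continuation. acc=(acc<<6)|0x24=0x2E4, pending=0
Byte[8]=EB: 3-byte lead. pending=2, acc=0xB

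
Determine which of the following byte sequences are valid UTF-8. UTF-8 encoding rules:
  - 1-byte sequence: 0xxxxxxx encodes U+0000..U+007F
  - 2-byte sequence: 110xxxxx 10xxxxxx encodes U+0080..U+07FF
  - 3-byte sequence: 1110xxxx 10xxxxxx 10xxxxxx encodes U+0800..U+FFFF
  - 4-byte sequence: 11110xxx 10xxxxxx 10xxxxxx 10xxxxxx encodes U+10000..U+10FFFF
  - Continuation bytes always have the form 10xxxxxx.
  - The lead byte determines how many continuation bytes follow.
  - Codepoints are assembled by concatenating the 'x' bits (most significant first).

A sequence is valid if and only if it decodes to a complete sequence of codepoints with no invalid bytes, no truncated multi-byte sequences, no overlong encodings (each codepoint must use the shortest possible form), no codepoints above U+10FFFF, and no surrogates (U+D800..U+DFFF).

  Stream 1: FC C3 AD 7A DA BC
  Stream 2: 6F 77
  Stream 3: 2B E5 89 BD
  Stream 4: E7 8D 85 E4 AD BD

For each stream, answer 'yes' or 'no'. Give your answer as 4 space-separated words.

Stream 1: error at byte offset 0. INVALID
Stream 2: decodes cleanly. VALID
Stream 3: decodes cleanly. VALID
Stream 4: decodes cleanly. VALID

Answer: no yes yes yes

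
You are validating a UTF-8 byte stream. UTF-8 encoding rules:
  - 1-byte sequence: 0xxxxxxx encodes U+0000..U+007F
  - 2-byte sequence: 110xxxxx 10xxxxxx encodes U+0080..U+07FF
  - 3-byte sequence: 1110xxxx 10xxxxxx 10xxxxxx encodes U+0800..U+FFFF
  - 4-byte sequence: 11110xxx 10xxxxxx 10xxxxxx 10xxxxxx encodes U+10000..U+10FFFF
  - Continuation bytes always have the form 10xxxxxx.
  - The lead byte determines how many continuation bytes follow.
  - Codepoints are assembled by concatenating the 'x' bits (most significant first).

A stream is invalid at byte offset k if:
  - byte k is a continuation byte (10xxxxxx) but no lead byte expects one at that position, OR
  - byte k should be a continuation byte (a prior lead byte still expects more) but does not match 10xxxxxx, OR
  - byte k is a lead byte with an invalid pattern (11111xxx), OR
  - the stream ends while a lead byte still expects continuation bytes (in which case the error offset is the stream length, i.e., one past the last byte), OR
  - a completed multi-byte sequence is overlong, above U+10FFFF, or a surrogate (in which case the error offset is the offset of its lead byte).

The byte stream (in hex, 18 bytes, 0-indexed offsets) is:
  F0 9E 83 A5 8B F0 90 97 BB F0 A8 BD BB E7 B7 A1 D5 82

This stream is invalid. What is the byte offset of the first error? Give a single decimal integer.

Byte[0]=F0: 4-byte lead, need 3 cont bytes. acc=0x0
Byte[1]=9E: continuation. acc=(acc<<6)|0x1E=0x1E
Byte[2]=83: continuation. acc=(acc<<6)|0x03=0x783
Byte[3]=A5: continuation. acc=(acc<<6)|0x25=0x1E0E5
Completed: cp=U+1E0E5 (starts at byte 0)
Byte[4]=8B: INVALID lead byte (not 0xxx/110x/1110/11110)

Answer: 4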